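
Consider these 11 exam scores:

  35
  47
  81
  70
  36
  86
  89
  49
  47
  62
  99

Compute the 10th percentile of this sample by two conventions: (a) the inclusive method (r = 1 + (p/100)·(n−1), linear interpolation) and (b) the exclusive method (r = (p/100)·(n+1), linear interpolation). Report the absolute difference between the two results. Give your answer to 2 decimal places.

0.80

Sorted: 35, 36, 47, 47, 49, 62, 70, 81, 86, 89, 99.
n = 11.
(a) r = 2 → value at rank 2 = 36.
(b) r = 1.2; between ranks 1 (35) and 2 (36): 35.2.
|36 − 35.2| = 0.8.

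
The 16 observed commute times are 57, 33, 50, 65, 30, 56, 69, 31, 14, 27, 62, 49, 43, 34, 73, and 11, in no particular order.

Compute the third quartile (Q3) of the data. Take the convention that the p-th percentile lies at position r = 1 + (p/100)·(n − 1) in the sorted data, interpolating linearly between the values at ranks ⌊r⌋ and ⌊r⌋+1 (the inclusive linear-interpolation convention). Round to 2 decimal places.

Sorted: 11, 14, 27, 30, 31, 33, 34, 43, 49, 50, 56, 57, 62, 65, 69, 73.
n = 16.
r = 1 + (75/100)·(16 − 1) = 1 + 11.25 = 12.25.
Rank 12 is 57 and rank 13 is 62.
Interpolate: 57 + 0.25·(62 − 57) = 57 + 0.25·5 = 58.25.

58.25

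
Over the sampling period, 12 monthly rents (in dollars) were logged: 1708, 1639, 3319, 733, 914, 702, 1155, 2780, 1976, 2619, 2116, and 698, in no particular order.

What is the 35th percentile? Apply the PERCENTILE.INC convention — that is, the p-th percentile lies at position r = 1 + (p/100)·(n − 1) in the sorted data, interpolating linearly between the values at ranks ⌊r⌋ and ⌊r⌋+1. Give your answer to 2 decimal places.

Sorted: 698, 702, 733, 914, 1155, 1639, 1708, 1976, 2116, 2619, 2780, 3319.
n = 12.
r = 1 + (35/100)·(12 − 1) = 1 + 3.85 = 4.85.
Rank 4 is 914 and rank 5 is 1155.
Interpolate: 914 + 0.85·(1155 − 914) = 914 + 0.85·241 = 1118.85.

1118.85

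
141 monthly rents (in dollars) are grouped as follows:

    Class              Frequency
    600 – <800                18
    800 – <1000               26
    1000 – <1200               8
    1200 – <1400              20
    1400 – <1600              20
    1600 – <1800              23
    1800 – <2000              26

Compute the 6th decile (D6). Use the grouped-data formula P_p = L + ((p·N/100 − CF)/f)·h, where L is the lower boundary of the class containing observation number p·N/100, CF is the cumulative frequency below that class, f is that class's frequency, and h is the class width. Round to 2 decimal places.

1526.00

N = 141; target position k = 60/100 · 141 = 84.6.
Cumulative frequencies: 18, 44, 52, 72, 92, 115, 141.
Observation 84.6 falls in the class 1400 – <1600.
L = 1400, CF = 72, f = 20, h = 200.
P60 = 1400 + ((84.6 − 72)/20)·200 = 1400 + 126 = 1526.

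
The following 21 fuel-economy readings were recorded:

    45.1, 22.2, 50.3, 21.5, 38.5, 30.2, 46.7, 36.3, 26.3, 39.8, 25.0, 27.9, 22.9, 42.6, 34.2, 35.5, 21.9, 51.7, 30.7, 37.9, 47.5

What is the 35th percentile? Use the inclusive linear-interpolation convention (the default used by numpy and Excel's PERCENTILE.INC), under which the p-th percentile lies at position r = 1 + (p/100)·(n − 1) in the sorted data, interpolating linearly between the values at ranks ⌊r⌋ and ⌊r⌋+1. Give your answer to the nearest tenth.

30.2

Sorted: 21.5, 21.9, 22.2, 22.9, 25.0, 26.3, 27.9, 30.2, 30.7, 34.2, 35.5, 36.3, 37.9, 38.5, 39.8, 42.6, 45.1, 46.7, 47.5, 50.3, 51.7.
n = 21.
r = 1 + (35/100)·(21 − 1) = 1 + 7 = 8.
r is an integer, so P35 is the value at rank 8: 30.2.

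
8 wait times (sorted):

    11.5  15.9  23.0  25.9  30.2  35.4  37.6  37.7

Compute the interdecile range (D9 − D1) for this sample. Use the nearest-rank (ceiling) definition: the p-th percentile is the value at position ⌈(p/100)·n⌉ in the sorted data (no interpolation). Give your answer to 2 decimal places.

26.20

n = 8.
P10: rank ⌈10/100·8⌉ = 1 → 11.5.
P90: rank ⌈90/100·8⌉ = 8 → 37.7.
Difference: 37.7 − 11.5 = 26.2.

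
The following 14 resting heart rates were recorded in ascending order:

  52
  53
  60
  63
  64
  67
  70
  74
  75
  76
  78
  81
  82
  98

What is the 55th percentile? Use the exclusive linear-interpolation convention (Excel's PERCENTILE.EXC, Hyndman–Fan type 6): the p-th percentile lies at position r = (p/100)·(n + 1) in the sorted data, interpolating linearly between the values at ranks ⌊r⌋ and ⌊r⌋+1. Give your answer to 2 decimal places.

74.25

n = 14.
r = (55/100)·(14 + 1) = 8.25.
Rank 8 is 74 and rank 9 is 75.
Interpolate: 74 + 0.25·(75 − 74) = 74 + 0.25·1 = 74.25.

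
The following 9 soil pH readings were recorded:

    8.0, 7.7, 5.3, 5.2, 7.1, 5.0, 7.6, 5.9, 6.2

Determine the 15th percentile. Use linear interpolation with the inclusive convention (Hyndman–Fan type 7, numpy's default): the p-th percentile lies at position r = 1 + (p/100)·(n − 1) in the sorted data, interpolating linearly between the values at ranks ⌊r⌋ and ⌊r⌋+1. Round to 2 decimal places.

Sorted: 5.0, 5.2, 5.3, 5.9, 6.2, 7.1, 7.6, 7.7, 8.0.
n = 9.
r = 1 + (15/100)·(9 − 1) = 1 + 1.2 = 2.2.
Rank 2 is 5.2 and rank 3 is 5.3.
Interpolate: 5.2 + 0.2·(5.3 − 5.2) = 5.2 + 0.2·0.1 = 5.22.

5.22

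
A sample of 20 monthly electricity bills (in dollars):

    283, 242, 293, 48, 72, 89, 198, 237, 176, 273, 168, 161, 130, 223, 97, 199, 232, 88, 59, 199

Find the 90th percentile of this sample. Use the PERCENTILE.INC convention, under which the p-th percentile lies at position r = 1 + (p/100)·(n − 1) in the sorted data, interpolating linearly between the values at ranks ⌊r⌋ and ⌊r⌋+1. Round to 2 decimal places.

Sorted: 48, 59, 72, 88, 89, 97, 130, 161, 168, 176, 198, 199, 199, 223, 232, 237, 242, 273, 283, 293.
n = 20.
r = 1 + (90/100)·(20 − 1) = 1 + 17.1 = 18.1.
Rank 18 is 273 and rank 19 is 283.
Interpolate: 273 + 0.1·(283 − 273) = 273 + 0.1·10 = 274.

274.00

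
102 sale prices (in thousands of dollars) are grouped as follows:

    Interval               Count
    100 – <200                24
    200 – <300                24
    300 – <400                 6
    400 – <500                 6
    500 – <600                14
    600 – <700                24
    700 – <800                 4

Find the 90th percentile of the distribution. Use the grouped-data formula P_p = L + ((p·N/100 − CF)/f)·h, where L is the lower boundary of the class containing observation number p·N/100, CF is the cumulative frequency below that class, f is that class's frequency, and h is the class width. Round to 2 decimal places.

N = 102; target position k = 90/100 · 102 = 91.8.
Cumulative frequencies: 24, 48, 54, 60, 74, 98, 102.
Observation 91.8 falls in the class 600 – <700.
L = 600, CF = 74, f = 24, h = 100.
P90 = 600 + ((91.8 − 74)/24)·100 = 600 + 74.1667 = 674.167.

674.17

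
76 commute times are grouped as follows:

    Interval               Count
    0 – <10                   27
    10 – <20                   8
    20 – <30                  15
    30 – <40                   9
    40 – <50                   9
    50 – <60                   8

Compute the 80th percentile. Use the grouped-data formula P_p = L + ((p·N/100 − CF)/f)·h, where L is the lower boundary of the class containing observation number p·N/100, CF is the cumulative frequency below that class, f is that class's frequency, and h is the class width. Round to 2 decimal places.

N = 76; target position k = 80/100 · 76 = 60.8.
Cumulative frequencies: 27, 35, 50, 59, 68, 76.
Observation 60.8 falls in the class 40 – <50.
L = 40, CF = 59, f = 9, h = 10.
P80 = 40 + ((60.8 − 59)/9)·10 = 40 + 2 = 42.

42.00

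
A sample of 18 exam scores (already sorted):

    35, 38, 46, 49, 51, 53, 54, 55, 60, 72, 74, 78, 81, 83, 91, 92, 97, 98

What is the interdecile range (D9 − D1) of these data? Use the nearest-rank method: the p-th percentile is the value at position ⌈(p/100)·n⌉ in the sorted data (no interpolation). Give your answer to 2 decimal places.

59.00

n = 18.
P10: rank ⌈10/100·18⌉ = 2 → 38.
P90: rank ⌈90/100·18⌉ = 17 → 97.
Difference: 97 − 38 = 59.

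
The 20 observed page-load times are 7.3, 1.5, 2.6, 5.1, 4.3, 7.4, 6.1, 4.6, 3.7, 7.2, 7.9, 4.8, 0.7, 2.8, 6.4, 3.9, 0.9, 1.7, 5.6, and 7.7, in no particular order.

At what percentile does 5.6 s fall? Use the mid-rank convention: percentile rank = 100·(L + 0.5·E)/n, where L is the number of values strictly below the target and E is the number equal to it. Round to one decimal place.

Sorted: 0.7, 0.9, 1.5, 1.7, 2.6, 2.8, 3.7, 3.9, 4.3, 4.6, 4.8, 5.1, 5.6, 6.1, 6.4, 7.2, 7.3, 7.4, 7.7, 7.9.
Count below 5.6: L = 12; count equal: E = 1; n = 20.
Percentile rank = 100·(12 + 0.5·1)/20 = 100·12.5/20 = 62.5.

62.5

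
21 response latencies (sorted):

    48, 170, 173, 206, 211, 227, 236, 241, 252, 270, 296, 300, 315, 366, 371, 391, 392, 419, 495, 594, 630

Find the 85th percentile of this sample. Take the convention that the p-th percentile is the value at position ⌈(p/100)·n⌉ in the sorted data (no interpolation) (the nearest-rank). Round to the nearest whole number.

419

n = 21.
Position = ⌈85/100 · 21⌉ = ⌈17.85⌉ = 18.
The value at rank 18 is 419.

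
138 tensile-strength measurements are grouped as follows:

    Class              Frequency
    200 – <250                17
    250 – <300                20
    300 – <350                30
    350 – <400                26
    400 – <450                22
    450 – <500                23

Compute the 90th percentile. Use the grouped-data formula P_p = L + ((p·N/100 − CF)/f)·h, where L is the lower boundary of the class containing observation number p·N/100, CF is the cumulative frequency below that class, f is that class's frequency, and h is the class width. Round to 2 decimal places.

470.00

N = 138; target position k = 90/100 · 138 = 124.2.
Cumulative frequencies: 17, 37, 67, 93, 115, 138.
Observation 124.2 falls in the class 450 – <500.
L = 450, CF = 115, f = 23, h = 50.
P90 = 450 + ((124.2 − 115)/23)·50 = 450 + 20 = 470.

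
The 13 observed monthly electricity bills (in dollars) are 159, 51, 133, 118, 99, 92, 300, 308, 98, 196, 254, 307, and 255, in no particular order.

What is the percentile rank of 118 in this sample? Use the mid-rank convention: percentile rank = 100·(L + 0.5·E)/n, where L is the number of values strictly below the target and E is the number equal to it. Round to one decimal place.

Sorted: 51, 92, 98, 99, 118, 133, 159, 196, 254, 255, 300, 307, 308.
Count below 118: L = 4; count equal: E = 1; n = 13.
Percentile rank = 100·(4 + 0.5·1)/13 = 100·4.5/13 = 34.62.

34.6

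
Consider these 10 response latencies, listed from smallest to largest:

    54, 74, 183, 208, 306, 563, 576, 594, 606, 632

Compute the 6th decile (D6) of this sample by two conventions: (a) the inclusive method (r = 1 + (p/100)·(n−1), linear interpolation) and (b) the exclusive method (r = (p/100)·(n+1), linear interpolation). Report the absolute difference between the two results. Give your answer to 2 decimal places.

n = 10.
(a) r = 6.4; between ranks 6 (563) and 7 (576): 568.2.
(b) r = 6.6; between ranks 6 (563) and 7 (576): 570.8.
|568.2 − 570.8| = 2.6.

2.60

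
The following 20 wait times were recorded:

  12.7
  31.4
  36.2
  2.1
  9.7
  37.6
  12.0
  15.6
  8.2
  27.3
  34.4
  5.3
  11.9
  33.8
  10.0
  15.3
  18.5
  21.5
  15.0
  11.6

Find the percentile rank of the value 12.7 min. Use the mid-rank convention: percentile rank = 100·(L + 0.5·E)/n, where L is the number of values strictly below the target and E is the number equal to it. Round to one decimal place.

Sorted: 2.1, 5.3, 8.2, 9.7, 10.0, 11.6, 11.9, 12.0, 12.7, 15.0, 15.3, 15.6, 18.5, 21.5, 27.3, 31.4, 33.8, 34.4, 36.2, 37.6.
Count below 12.7: L = 8; count equal: E = 1; n = 20.
Percentile rank = 100·(8 + 0.5·1)/20 = 100·8.5/20 = 42.5.

42.5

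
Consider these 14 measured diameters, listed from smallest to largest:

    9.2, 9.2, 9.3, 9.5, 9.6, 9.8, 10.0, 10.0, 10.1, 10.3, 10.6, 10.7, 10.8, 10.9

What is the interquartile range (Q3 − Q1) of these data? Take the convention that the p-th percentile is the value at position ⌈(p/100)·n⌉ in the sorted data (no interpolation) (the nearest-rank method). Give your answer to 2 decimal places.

1.10

n = 14.
P25: rank ⌈25/100·14⌉ = 4 → 9.5.
P75: rank ⌈75/100·14⌉ = 11 → 10.6.
Difference: 10.6 − 9.5 = 1.1.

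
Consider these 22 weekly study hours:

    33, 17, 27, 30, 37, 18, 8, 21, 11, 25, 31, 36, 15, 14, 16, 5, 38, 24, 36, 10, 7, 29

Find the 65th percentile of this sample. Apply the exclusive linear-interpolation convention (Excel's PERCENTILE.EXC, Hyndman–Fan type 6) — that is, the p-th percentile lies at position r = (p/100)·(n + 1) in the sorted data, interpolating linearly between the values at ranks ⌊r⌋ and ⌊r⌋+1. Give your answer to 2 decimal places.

28.90

Sorted: 5, 7, 8, 10, 11, 14, 15, 16, 17, 18, 21, 24, 25, 27, 29, 30, 31, 33, 36, 36, 37, 38.
n = 22.
r = (65/100)·(22 + 1) = 14.95.
Rank 14 is 27 and rank 15 is 29.
Interpolate: 27 + 0.95·(29 − 27) = 27 + 0.95·2 = 28.9.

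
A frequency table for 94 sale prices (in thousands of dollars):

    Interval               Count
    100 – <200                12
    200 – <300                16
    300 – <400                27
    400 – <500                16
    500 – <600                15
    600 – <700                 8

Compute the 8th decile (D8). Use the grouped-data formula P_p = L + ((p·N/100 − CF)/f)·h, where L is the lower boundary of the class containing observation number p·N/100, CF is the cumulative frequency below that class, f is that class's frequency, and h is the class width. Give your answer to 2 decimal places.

N = 94; target position k = 80/100 · 94 = 75.2.
Cumulative frequencies: 12, 28, 55, 71, 86, 94.
Observation 75.2 falls in the class 500 – <600.
L = 500, CF = 71, f = 15, h = 100.
P80 = 500 + ((75.2 − 71)/15)·100 = 500 + 28 = 528.

528.00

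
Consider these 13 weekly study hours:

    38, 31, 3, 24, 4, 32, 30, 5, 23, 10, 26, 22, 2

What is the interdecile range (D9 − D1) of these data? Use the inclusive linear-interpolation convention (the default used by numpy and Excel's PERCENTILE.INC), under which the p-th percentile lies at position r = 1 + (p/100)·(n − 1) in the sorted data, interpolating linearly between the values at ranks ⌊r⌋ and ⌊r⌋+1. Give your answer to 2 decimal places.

28.60

Sorted: 2, 3, 4, 5, 10, 22, 23, 24, 26, 30, 31, 32, 38.
n = 13.
P10: r = 2.2; ranks 2–3 are 3, 4; interpolating gives 3.2.
P90: r = 11.8; ranks 11–12 are 31, 32; interpolating gives 31.8.
Difference: 31.8 − 3.2 = 28.6.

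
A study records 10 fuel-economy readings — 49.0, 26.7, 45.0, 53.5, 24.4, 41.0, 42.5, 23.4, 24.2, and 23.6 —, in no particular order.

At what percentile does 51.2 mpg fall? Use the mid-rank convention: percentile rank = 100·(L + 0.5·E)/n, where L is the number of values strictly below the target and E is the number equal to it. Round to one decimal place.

Sorted: 23.4, 23.6, 24.2, 24.4, 26.7, 41.0, 42.5, 45.0, 49.0, 53.5.
Count below 51.2: L = 9; count equal: E = 0; n = 10.
Percentile rank = 100·(9 + 0.5·0)/10 = 100·9/10 = 90.

90.0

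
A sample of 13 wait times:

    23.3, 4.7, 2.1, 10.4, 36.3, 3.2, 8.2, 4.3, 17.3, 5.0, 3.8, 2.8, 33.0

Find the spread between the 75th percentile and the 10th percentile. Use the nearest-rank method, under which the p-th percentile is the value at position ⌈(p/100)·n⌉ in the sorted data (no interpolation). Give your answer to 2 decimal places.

Sorted: 2.1, 2.8, 3.2, 3.8, 4.3, 4.7, 5.0, 8.2, 10.4, 17.3, 23.3, 33.0, 36.3.
n = 13.
P10: rank ⌈10/100·13⌉ = 2 → 2.8.
P75: rank ⌈75/100·13⌉ = 10 → 17.3.
Difference: 17.3 − 2.8 = 14.5.

14.50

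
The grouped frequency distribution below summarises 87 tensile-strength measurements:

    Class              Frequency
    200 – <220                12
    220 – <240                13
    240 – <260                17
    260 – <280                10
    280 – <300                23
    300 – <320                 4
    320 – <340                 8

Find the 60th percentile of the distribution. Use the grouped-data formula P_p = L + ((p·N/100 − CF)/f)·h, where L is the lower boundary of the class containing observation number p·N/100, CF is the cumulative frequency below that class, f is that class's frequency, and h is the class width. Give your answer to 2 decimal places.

280.17

N = 87; target position k = 60/100 · 87 = 52.2.
Cumulative frequencies: 12, 25, 42, 52, 75, 79, 87.
Observation 52.2 falls in the class 280 – <300.
L = 280, CF = 52, f = 23, h = 20.
P60 = 280 + ((52.2 − 52)/23)·20 = 280 + 0.173913 = 280.174.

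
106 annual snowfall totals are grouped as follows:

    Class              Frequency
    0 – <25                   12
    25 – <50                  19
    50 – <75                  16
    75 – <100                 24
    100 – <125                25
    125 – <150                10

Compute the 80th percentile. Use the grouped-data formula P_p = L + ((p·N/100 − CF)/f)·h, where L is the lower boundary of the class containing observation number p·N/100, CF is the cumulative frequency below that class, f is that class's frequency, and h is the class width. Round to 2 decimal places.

113.80

N = 106; target position k = 80/100 · 106 = 84.8.
Cumulative frequencies: 12, 31, 47, 71, 96, 106.
Observation 84.8 falls in the class 100 – <125.
L = 100, CF = 71, f = 25, h = 25.
P80 = 100 + ((84.8 − 71)/25)·25 = 100 + 13.8 = 113.8.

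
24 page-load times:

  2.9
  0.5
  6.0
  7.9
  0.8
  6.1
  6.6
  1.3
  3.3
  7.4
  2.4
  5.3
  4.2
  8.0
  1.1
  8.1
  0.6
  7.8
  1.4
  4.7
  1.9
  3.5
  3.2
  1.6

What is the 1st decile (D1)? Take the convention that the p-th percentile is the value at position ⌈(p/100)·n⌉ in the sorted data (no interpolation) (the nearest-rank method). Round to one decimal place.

Sorted: 0.5, 0.6, 0.8, 1.1, 1.3, 1.4, 1.6, 1.9, 2.4, 2.9, 3.2, 3.3, 3.5, 4.2, 4.7, 5.3, 6.0, 6.1, 6.6, 7.4, 7.8, 7.9, 8.0, 8.1.
n = 24.
Position = ⌈10/100 · 24⌉ = ⌈2.4⌉ = 3.
The value at rank 3 is 0.8.

0.8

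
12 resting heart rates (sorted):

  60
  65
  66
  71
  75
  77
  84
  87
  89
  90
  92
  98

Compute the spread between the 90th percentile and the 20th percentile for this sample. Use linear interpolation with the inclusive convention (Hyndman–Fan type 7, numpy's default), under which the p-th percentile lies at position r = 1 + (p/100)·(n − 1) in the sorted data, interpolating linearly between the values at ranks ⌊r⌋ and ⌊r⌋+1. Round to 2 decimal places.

24.80

n = 12.
P20: r = 3.2; ranks 3–4 are 66, 71; interpolating gives 67.
P90: r = 10.9; ranks 10–11 are 90, 92; interpolating gives 91.8.
Difference: 91.8 − 67 = 24.8.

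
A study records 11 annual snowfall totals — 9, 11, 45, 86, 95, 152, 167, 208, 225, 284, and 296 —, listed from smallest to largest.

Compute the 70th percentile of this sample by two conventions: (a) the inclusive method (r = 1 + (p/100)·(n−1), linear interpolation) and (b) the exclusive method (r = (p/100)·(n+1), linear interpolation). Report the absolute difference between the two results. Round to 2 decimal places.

6.80

n = 11.
(a) r = 8 → value at rank 8 = 208.
(b) r = 8.4; between ranks 8 (208) and 9 (225): 214.8.
|208 − 214.8| = 6.8.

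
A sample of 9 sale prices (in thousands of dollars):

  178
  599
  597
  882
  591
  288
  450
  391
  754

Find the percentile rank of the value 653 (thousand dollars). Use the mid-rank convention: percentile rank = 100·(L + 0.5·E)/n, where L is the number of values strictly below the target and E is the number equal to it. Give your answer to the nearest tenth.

77.8

Sorted: 178, 288, 391, 450, 591, 597, 599, 754, 882.
Count below 653: L = 7; count equal: E = 0; n = 9.
Percentile rank = 100·(7 + 0.5·0)/9 = 100·7/9 = 77.78.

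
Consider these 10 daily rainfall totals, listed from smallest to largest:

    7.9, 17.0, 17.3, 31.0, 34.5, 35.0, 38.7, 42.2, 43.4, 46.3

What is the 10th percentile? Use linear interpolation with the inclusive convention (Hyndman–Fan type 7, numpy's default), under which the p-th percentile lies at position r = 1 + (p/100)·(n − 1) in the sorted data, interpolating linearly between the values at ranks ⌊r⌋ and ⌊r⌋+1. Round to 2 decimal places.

16.09

n = 10.
r = 1 + (10/100)·(10 − 1) = 1 + 0.9 = 1.9.
Rank 1 is 7.9 and rank 2 is 17.0.
Interpolate: 7.9 + 0.9·(17.0 − 7.9) = 7.9 + 0.9·9.1 = 16.09.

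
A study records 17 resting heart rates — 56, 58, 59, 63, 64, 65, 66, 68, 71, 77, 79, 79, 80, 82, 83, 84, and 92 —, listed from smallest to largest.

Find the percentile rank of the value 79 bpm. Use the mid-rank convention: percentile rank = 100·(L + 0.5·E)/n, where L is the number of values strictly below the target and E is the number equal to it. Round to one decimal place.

Count below 79: L = 10; count equal: E = 2; n = 17.
Percentile rank = 100·(10 + 0.5·2)/17 = 100·11/17 = 64.71.

64.7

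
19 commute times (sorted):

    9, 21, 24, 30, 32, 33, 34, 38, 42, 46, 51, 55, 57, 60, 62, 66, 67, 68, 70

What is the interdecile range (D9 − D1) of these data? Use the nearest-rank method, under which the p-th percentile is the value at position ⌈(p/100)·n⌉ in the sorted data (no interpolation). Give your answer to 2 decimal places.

n = 19.
P10: rank ⌈10/100·19⌉ = 2 → 21.
P90: rank ⌈90/100·19⌉ = 18 → 68.
Difference: 68 − 21 = 47.

47.00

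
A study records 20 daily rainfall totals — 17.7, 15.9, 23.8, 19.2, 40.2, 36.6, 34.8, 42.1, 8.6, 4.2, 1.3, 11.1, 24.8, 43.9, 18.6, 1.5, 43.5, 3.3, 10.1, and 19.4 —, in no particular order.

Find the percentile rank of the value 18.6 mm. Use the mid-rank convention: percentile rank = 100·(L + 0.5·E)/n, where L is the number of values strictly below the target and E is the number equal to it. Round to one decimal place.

Sorted: 1.3, 1.5, 3.3, 4.2, 8.6, 10.1, 11.1, 15.9, 17.7, 18.6, 19.2, 19.4, 23.8, 24.8, 34.8, 36.6, 40.2, 42.1, 43.5, 43.9.
Count below 18.6: L = 9; count equal: E = 1; n = 20.
Percentile rank = 100·(9 + 0.5·1)/20 = 100·9.5/20 = 47.5.

47.5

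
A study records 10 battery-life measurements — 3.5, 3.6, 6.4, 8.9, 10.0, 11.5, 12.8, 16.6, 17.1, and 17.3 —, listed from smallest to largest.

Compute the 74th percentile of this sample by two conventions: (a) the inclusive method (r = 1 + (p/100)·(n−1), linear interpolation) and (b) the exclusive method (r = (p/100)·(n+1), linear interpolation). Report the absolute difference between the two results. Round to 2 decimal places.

1.36

n = 10.
(a) r = 7.66; between ranks 7 (12.8) and 8 (16.6): 15.308.
(b) r = 8.14; between ranks 8 (16.6) and 9 (17.1): 16.67.
|15.308 − 16.67| = 1.362.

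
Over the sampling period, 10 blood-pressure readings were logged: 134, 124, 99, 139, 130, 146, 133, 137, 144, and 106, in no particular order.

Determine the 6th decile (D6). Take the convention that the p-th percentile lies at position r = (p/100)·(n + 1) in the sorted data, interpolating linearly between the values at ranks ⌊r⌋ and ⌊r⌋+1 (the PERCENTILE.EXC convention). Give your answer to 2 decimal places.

Sorted: 99, 106, 124, 130, 133, 134, 137, 139, 144, 146.
n = 10.
r = (60/100)·(10 + 1) = 6.6.
Rank 6 is 134 and rank 7 is 137.
Interpolate: 134 + 0.6·(137 − 134) = 134 + 0.6·3 = 135.8.

135.80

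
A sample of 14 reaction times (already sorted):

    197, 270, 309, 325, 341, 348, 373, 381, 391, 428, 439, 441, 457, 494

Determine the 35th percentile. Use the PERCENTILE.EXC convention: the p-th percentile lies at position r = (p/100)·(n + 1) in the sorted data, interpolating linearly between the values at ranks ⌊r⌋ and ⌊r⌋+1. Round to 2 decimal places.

n = 14.
r = (35/100)·(14 + 1) = 5.25.
Rank 5 is 341 and rank 6 is 348.
Interpolate: 341 + 0.25·(348 − 341) = 341 + 0.25·7 = 342.75.

342.75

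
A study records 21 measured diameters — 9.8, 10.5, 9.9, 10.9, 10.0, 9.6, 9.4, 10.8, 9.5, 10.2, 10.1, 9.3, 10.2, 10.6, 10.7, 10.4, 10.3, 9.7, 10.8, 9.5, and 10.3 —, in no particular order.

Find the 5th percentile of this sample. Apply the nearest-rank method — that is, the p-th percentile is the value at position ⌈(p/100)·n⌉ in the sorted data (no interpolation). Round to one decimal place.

Sorted: 9.3, 9.4, 9.5, 9.5, 9.6, 9.7, 9.8, 9.9, 10.0, 10.1, 10.2, 10.2, 10.3, 10.3, 10.4, 10.5, 10.6, 10.7, 10.8, 10.8, 10.9.
n = 21.
Position = ⌈5/100 · 21⌉ = ⌈1.05⌉ = 2.
The value at rank 2 is 9.4.

9.4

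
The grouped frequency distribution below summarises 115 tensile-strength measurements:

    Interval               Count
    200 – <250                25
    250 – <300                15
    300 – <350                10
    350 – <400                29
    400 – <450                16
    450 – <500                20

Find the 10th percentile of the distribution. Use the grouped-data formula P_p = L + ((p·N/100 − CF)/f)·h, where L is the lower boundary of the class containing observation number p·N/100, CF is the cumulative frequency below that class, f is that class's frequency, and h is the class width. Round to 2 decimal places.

N = 115; target position k = 10/100 · 115 = 11.5.
Cumulative frequencies: 25, 40, 50, 79, 95, 115.
Observation 11.5 falls in the class 200 – <250.
L = 200, CF = 0, f = 25, h = 50.
P10 = 200 + ((11.5 − 0)/25)·50 = 200 + 23 = 223.

223.00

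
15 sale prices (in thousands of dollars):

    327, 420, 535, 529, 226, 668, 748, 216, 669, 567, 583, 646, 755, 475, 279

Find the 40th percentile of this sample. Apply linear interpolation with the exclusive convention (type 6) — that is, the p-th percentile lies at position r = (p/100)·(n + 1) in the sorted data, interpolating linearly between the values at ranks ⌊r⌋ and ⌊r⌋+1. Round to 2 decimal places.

496.60

Sorted: 216, 226, 279, 327, 420, 475, 529, 535, 567, 583, 646, 668, 669, 748, 755.
n = 15.
r = (40/100)·(15 + 1) = 6.4.
Rank 6 is 475 and rank 7 is 529.
Interpolate: 475 + 0.4·(529 − 475) = 475 + 0.4·54 = 496.6.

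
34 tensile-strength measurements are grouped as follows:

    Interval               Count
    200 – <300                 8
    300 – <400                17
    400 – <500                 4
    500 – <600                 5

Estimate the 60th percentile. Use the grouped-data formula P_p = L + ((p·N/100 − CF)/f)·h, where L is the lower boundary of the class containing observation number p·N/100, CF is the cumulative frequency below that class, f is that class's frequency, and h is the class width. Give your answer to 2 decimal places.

372.94

N = 34; target position k = 60/100 · 34 = 20.4.
Cumulative frequencies: 8, 25, 29, 34.
Observation 20.4 falls in the class 300 – <400.
L = 300, CF = 8, f = 17, h = 100.
P60 = 300 + ((20.4 − 8)/17)·100 = 300 + 72.9412 = 372.941.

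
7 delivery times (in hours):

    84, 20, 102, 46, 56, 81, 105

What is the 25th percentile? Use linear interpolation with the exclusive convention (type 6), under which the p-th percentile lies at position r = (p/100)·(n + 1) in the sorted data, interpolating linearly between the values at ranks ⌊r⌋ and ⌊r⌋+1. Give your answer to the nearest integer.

Sorted: 20, 46, 56, 81, 84, 102, 105.
n = 7.
r = (25/100)·(7 + 1) = 2.
r is an integer, so P25 is the value at rank 2: 46.

46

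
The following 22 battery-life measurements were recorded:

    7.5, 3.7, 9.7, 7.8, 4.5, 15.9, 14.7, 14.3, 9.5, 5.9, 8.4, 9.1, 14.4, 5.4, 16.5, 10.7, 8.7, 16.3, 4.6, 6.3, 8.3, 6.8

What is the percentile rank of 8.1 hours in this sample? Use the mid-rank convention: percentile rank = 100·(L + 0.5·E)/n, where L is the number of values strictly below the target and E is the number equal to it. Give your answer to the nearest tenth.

40.9

Sorted: 3.7, 4.5, 4.6, 5.4, 5.9, 6.3, 6.8, 7.5, 7.8, 8.3, 8.4, 8.7, 9.1, 9.5, 9.7, 10.7, 14.3, 14.4, 14.7, 15.9, 16.3, 16.5.
Count below 8.1: L = 9; count equal: E = 0; n = 22.
Percentile rank = 100·(9 + 0.5·0)/22 = 100·9/22 = 40.91.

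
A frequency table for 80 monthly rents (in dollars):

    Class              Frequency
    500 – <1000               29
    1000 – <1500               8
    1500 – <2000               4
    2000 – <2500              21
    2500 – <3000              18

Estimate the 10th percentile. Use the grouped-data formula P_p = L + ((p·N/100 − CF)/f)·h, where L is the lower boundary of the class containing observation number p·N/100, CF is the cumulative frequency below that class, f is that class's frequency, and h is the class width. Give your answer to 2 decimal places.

N = 80; target position k = 10/100 · 80 = 8.
Cumulative frequencies: 29, 37, 41, 62, 80.
Observation 8 falls in the class 500 – <1000.
L = 500, CF = 0, f = 29, h = 500.
P10 = 500 + ((8 − 0)/29)·500 = 500 + 137.931 = 637.931.

637.93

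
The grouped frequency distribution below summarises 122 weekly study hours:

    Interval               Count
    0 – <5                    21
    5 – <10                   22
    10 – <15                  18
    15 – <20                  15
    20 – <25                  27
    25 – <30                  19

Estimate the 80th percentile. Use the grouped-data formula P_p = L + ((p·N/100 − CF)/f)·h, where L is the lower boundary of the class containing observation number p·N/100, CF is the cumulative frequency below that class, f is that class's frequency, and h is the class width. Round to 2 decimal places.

N = 122; target position k = 80/100 · 122 = 97.6.
Cumulative frequencies: 21, 43, 61, 76, 103, 122.
Observation 97.6 falls in the class 20 – <25.
L = 20, CF = 76, f = 27, h = 5.
P80 = 20 + ((97.6 − 76)/27)·5 = 20 + 4 = 24.

24.00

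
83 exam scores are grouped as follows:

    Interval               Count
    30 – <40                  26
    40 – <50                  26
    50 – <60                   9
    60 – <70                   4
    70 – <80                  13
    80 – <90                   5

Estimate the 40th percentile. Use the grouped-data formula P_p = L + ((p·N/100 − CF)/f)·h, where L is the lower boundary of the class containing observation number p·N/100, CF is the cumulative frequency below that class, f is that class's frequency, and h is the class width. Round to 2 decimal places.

N = 83; target position k = 40/100 · 83 = 33.2.
Cumulative frequencies: 26, 52, 61, 65, 78, 83.
Observation 33.2 falls in the class 40 – <50.
L = 40, CF = 26, f = 26, h = 10.
P40 = 40 + ((33.2 − 26)/26)·10 = 40 + 2.76923 = 42.7692.

42.77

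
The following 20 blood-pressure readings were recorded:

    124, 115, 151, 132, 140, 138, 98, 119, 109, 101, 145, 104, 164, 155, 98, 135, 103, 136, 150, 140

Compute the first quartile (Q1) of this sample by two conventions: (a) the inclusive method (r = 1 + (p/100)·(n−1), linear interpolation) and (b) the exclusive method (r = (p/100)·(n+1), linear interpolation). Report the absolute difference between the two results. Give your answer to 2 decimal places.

Sorted: 98, 98, 101, 103, 104, 109, 115, 119, 124, 132, 135, 136, 138, 140, 140, 145, 150, 151, 155, 164.
n = 20.
(a) r = 5.75; between ranks 5 (104) and 6 (109): 107.75.
(b) r = 5.25; between ranks 5 (104) and 6 (109): 105.25.
|107.75 − 105.25| = 2.5.

2.50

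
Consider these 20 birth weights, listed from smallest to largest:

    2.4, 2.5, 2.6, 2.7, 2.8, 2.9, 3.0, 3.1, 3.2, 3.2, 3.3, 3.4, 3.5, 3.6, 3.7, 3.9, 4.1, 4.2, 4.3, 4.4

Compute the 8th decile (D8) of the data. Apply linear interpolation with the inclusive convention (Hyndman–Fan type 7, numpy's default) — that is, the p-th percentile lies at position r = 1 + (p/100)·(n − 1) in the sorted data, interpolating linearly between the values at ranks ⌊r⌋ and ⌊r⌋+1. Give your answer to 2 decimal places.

n = 20.
r = 1 + (80/100)·(20 − 1) = 1 + 15.2 = 16.2.
Rank 16 is 3.9 and rank 17 is 4.1.
Interpolate: 3.9 + 0.2·(4.1 − 3.9) = 3.9 + 0.2·0.2 = 3.94.

3.94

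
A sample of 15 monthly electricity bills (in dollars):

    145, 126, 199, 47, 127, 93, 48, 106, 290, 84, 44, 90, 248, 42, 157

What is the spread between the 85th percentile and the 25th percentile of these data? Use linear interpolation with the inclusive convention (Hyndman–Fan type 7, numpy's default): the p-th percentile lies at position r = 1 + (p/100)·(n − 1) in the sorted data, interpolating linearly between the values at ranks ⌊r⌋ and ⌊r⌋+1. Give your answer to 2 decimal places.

Sorted: 42, 44, 47, 48, 84, 90, 93, 106, 126, 127, 145, 157, 199, 248, 290.
n = 15.
P25: r = 4.5; ranks 4–5 are 48, 84; interpolating gives 66.
P85: r = 12.9; ranks 12–13 are 157, 199; interpolating gives 194.8.
Difference: 194.8 − 66 = 128.8.

128.80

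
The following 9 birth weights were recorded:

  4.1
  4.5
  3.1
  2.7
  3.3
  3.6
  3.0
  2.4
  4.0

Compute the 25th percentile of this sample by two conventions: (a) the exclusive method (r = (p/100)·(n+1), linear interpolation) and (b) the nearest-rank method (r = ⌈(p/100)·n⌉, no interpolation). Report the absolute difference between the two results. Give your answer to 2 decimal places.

Sorted: 2.4, 2.7, 3.0, 3.1, 3.3, 3.6, 4.0, 4.1, 4.5.
n = 9.
(a) r = 2.5; between ranks 2 (2.7) and 3 (3.0): 2.85.
(b) the nearest-rank method: rank 3 → 3.
|2.85 − 3| = 0.15.

0.15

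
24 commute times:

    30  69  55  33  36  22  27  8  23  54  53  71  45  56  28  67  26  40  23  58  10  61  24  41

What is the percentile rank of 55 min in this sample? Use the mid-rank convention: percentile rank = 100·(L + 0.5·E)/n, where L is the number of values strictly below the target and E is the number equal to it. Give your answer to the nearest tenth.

72.9

Sorted: 8, 10, 22, 23, 23, 24, 26, 27, 28, 30, 33, 36, 40, 41, 45, 53, 54, 55, 56, 58, 61, 67, 69, 71.
Count below 55: L = 17; count equal: E = 1; n = 24.
Percentile rank = 100·(17 + 0.5·1)/24 = 100·17.5/24 = 72.92.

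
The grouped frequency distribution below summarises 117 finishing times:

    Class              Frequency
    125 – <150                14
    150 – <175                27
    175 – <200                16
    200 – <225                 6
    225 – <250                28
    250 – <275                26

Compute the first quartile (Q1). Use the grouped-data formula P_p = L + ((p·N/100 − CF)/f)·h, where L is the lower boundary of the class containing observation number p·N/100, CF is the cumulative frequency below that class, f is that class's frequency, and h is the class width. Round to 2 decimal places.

N = 117; target position k = 25/100 · 117 = 29.25.
Cumulative frequencies: 14, 41, 57, 63, 91, 117.
Observation 29.25 falls in the class 150 – <175.
L = 150, CF = 14, f = 27, h = 25.
P25 = 150 + ((29.25 − 14)/27)·25 = 150 + 14.1204 = 164.12.

164.12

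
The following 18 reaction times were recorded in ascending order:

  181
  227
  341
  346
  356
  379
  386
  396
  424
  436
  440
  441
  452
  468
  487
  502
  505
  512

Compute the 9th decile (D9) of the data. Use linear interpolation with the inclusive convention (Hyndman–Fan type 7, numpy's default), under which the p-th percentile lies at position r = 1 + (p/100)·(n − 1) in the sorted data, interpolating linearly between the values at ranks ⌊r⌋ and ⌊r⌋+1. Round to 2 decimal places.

n = 18.
r = 1 + (90/100)·(18 − 1) = 1 + 15.3 = 16.3.
Rank 16 is 502 and rank 17 is 505.
Interpolate: 502 + 0.3·(505 − 502) = 502 + 0.3·3 = 502.9.

502.90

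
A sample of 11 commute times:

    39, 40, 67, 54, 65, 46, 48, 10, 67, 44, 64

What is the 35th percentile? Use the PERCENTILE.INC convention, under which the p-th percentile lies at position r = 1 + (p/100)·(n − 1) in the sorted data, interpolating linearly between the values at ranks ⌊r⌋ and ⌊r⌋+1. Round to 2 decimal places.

45.00

Sorted: 10, 39, 40, 44, 46, 48, 54, 64, 65, 67, 67.
n = 11.
r = 1 + (35/100)·(11 − 1) = 1 + 3.5 = 4.5.
Rank 4 is 44 and rank 5 is 46.
Interpolate: 44 + 0.5·(46 − 44) = 44 + 0.5·2 = 45.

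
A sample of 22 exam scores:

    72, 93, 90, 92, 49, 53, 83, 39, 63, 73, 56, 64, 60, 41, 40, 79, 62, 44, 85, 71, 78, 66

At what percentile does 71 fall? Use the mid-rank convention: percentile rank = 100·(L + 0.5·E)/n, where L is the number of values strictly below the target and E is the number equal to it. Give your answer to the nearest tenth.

Sorted: 39, 40, 41, 44, 49, 53, 56, 60, 62, 63, 64, 66, 71, 72, 73, 78, 79, 83, 85, 90, 92, 93.
Count below 71: L = 12; count equal: E = 1; n = 22.
Percentile rank = 100·(12 + 0.5·1)/22 = 100·12.5/22 = 56.82.

56.8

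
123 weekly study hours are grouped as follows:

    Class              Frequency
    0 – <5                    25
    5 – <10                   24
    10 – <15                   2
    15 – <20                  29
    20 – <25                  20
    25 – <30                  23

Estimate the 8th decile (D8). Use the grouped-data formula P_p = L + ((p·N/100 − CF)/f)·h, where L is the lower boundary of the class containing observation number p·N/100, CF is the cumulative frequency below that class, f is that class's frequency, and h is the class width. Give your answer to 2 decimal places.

24.60

N = 123; target position k = 80/100 · 123 = 98.4.
Cumulative frequencies: 25, 49, 51, 80, 100, 123.
Observation 98.4 falls in the class 20 – <25.
L = 20, CF = 80, f = 20, h = 5.
P80 = 20 + ((98.4 − 80)/20)·5 = 20 + 4.6 = 24.6.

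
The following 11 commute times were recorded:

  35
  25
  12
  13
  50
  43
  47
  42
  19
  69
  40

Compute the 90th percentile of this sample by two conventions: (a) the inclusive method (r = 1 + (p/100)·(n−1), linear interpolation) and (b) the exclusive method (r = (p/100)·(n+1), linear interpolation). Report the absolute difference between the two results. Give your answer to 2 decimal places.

15.20

Sorted: 12, 13, 19, 25, 35, 40, 42, 43, 47, 50, 69.
n = 11.
(a) r = 10 → value at rank 10 = 50.
(b) r = 10.8; between ranks 10 (50) and 11 (69): 65.2.
|50 − 65.2| = 15.2.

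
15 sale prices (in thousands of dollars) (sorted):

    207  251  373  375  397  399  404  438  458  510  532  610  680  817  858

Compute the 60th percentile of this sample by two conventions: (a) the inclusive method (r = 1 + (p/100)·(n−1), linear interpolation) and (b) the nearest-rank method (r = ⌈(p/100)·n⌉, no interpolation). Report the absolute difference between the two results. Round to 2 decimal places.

20.80

n = 15.
(a) r = 9.4; between ranks 9 (458) and 10 (510): 478.8.
(b) the nearest-rank method: rank 9 → 458.
|478.8 − 458| = 20.8.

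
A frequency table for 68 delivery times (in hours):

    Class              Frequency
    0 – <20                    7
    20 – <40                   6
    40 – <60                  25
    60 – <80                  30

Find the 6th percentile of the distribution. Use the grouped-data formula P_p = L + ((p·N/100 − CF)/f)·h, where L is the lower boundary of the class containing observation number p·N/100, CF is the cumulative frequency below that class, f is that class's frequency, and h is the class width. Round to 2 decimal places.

N = 68; target position k = 6/100 · 68 = 4.08.
Cumulative frequencies: 7, 13, 38, 68.
Observation 4.08 falls in the class 0 – <20.
L = 0, CF = 0, f = 7, h = 20.
P6 = 0 + ((4.08 − 0)/7)·20 = 0 + 11.6571 = 11.6571.

11.66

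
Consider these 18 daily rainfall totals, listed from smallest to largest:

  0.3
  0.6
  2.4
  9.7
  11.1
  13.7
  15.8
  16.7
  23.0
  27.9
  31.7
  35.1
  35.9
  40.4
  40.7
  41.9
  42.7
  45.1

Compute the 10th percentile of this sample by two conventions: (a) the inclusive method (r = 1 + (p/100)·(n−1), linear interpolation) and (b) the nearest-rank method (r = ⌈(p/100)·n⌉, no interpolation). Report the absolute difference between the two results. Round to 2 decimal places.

1.26

n = 18.
(a) r = 2.7; between ranks 2 (0.6) and 3 (2.4): 1.86.
(b) the nearest-rank method: rank 2 → 0.6.
|1.86 − 0.6| = 1.26.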